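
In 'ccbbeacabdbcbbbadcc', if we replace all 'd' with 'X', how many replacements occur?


re.sub('d', 'X', text) replaces every occurrence of 'd' with 'X'.
Text: 'ccbbeacabdbcbbbadcc'
Scanning for 'd':
  pos 9: 'd' -> replacement #1
  pos 16: 'd' -> replacement #2
Total replacements: 2

2


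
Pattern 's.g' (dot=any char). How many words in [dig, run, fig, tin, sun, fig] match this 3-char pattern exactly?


Pattern 's.g' means: starts with 's', any single char, ends with 'g'.
Checking each word (must be exactly 3 chars):
  'dig' (len=3): no
  'run' (len=3): no
  'fig' (len=3): no
  'tin' (len=3): no
  'sun' (len=3): no
  'fig' (len=3): no
Matching words: []
Total: 0

0


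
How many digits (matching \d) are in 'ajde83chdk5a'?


\d matches any digit 0-9.
Scanning 'ajde83chdk5a':
  pos 4: '8' -> DIGIT
  pos 5: '3' -> DIGIT
  pos 10: '5' -> DIGIT
Digits found: ['8', '3', '5']
Total: 3

3


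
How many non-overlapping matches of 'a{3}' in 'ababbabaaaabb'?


Pattern 'a{3}' matches exactly 3 consecutive a's (greedy, non-overlapping).
String: 'ababbabaaaabb'
Scanning for runs of a's:
  Run at pos 0: 'a' (length 1) -> 0 match(es)
  Run at pos 2: 'a' (length 1) -> 0 match(es)
  Run at pos 5: 'a' (length 1) -> 0 match(es)
  Run at pos 7: 'aaaa' (length 4) -> 1 match(es)
Matches found: ['aaa']
Total: 1

1


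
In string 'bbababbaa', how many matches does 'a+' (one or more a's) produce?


Pattern 'a+' matches one or more consecutive a's.
String: 'bbababbaa'
Scanning for runs of a:
  Match 1: 'a' (length 1)
  Match 2: 'a' (length 1)
  Match 3: 'aa' (length 2)
Total matches: 3

3


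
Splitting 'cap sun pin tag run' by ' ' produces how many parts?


Splitting by ' ' breaks the string at each occurrence of the separator.
Text: 'cap sun pin tag run'
Parts after split:
  Part 1: 'cap'
  Part 2: 'sun'
  Part 3: 'pin'
  Part 4: 'tag'
  Part 5: 'run'
Total parts: 5

5


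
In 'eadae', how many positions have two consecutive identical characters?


Looking for consecutive identical characters in 'eadae':
  pos 0-1: 'e' vs 'a' -> different
  pos 1-2: 'a' vs 'd' -> different
  pos 2-3: 'd' vs 'a' -> different
  pos 3-4: 'a' vs 'e' -> different
Consecutive identical pairs: []
Count: 0

0


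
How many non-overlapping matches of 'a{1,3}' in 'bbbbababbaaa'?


Pattern 'a{1,3}' matches between 1 and 3 consecutive a's (greedy).
String: 'bbbbababbaaa'
Finding runs of a's and applying greedy matching:
  Run at pos 4: 'a' (length 1)
  Run at pos 6: 'a' (length 1)
  Run at pos 9: 'aaa' (length 3)
Matches: ['a', 'a', 'aaa']
Count: 3

3


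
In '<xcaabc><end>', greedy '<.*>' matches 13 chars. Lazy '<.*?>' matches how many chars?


Greedy '<.*>' tries to match as MUCH as possible.
Lazy '<.*?>' tries to match as LITTLE as possible.

String: '<xcaabc><end>'
Greedy '<.*>' starts at first '<' and extends to the LAST '>': '<xcaabc><end>' (13 chars)
Lazy '<.*?>' starts at first '<' and stops at the FIRST '>': '<xcaabc>' (8 chars)

8


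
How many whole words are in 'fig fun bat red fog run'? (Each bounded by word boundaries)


Word boundaries (\b) mark the start/end of each word.
Text: 'fig fun bat red fog run'
Splitting by whitespace:
  Word 1: 'fig'
  Word 2: 'fun'
  Word 3: 'bat'
  Word 4: 'red'
  Word 5: 'fog'
  Word 6: 'run'
Total whole words: 6

6


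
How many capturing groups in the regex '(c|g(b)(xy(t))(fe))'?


To count capturing groups, count each '(' that starts a group.
Pattern: '(c|g(b)(xy(t))(fe))'
Walking through the pattern:
  Position 0: '(' -> group #1
  Position 4: '(' -> group #2
  Position 7: '(' -> group #3
  Position 10: '(' -> group #4
  Position 14: '(' -> group #5
Total capturing groups: 5

5


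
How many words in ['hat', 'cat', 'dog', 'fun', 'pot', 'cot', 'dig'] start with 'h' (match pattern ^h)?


Pattern ^h anchors to start of word. Check which words begin with 'h':
  'hat' -> MATCH (starts with 'h')
  'cat' -> no
  'dog' -> no
  'fun' -> no
  'pot' -> no
  'cot' -> no
  'dig' -> no
Matching words: ['hat']
Count: 1

1


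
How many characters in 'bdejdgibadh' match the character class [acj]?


Character class [acj] matches any of: {a, c, j}
Scanning string 'bdejdgibadh' character by character:
  pos 0: 'b' -> no
  pos 1: 'd' -> no
  pos 2: 'e' -> no
  pos 3: 'j' -> MATCH
  pos 4: 'd' -> no
  pos 5: 'g' -> no
  pos 6: 'i' -> no
  pos 7: 'b' -> no
  pos 8: 'a' -> MATCH
  pos 9: 'd' -> no
  pos 10: 'h' -> no
Total matches: 2

2


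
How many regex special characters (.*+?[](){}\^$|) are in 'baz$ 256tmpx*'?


Regex special characters are: . * + ? [ ] ( ) { } \ ^ $ |
Scanning 'baz$ 256tmpx*':
  pos 3: '$' -> SPECIAL
  pos 12: '*' -> SPECIAL
Special chars found: ['$', '*']
Total: 2

2


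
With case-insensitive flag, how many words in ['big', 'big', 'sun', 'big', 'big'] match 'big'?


Case-insensitive matching: compare each word's lowercase form to 'big'.
  'big' -> lower='big' -> MATCH
  'big' -> lower='big' -> MATCH
  'sun' -> lower='sun' -> no
  'big' -> lower='big' -> MATCH
  'big' -> lower='big' -> MATCH
Matches: ['big', 'big', 'big', 'big']
Count: 4

4


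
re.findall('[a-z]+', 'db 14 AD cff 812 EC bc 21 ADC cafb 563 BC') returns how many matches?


Pattern '[a-z]+' finds one or more lowercase letters.
Text: 'db 14 AD cff 812 EC bc 21 ADC cafb 563 BC'
Scanning for matches:
  Match 1: 'db'
  Match 2: 'cff'
  Match 3: 'bc'
  Match 4: 'cafb'
Total matches: 4

4


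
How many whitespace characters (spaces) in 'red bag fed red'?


\s matches whitespace characters (spaces, tabs, etc.).
Text: 'red bag fed red'
This text has 4 words separated by spaces.
Number of spaces = number of words - 1 = 4 - 1 = 3

3


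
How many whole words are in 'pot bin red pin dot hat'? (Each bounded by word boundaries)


Word boundaries (\b) mark the start/end of each word.
Text: 'pot bin red pin dot hat'
Splitting by whitespace:
  Word 1: 'pot'
  Word 2: 'bin'
  Word 3: 'red'
  Word 4: 'pin'
  Word 5: 'dot'
  Word 6: 'hat'
Total whole words: 6

6


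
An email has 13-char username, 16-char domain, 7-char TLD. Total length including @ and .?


An email address has format: username@domain.tld
Username length: 13
'@' character: 1
Domain length: 16
'.' character: 1
TLD length: 7
Total = 13 + 1 + 16 + 1 + 7 = 38

38


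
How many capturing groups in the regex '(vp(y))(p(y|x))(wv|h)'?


To count capturing groups, count each '(' that starts a group.
Pattern: '(vp(y))(p(y|x))(wv|h)'
Walking through the pattern:
  Position 0: '(' -> group #1
  Position 3: '(' -> group #2
  Position 7: '(' -> group #3
  Position 9: '(' -> group #4
  Position 15: '(' -> group #5
Total capturing groups: 5

5


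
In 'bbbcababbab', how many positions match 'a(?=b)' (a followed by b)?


Lookahead 'a(?=b)' matches 'a' only when followed by 'b'.
String: 'bbbcababbab'
Checking each position where char is 'a':
  pos 4: 'a' -> MATCH (next='b')
  pos 6: 'a' -> MATCH (next='b')
  pos 9: 'a' -> MATCH (next='b')
Matching positions: [4, 6, 9]
Count: 3

3


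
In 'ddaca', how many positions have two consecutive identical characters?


Looking for consecutive identical characters in 'ddaca':
  pos 0-1: 'd' vs 'd' -> MATCH ('dd')
  pos 1-2: 'd' vs 'a' -> different
  pos 2-3: 'a' vs 'c' -> different
  pos 3-4: 'c' vs 'a' -> different
Consecutive identical pairs: ['dd']
Count: 1

1


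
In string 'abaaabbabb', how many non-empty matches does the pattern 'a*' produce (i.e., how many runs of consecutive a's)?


Pattern 'a*' matches zero or more a's. We want non-empty runs of consecutive a's.
String: 'abaaabbabb'
Walking through the string to find runs of a's:
  Run 1: positions 0-0 -> 'a'
  Run 2: positions 2-4 -> 'aaa'
  Run 3: positions 7-7 -> 'a'
Non-empty runs found: ['a', 'aaa', 'a']
Count: 3

3


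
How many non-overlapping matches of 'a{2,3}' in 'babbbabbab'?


Pattern 'a{2,3}' matches between 2 and 3 consecutive a's (greedy).
String: 'babbbabbab'
Finding runs of a's and applying greedy matching:
  Run at pos 1: 'a' (length 1)
  Run at pos 5: 'a' (length 1)
  Run at pos 8: 'a' (length 1)
Matches: []
Count: 0

0


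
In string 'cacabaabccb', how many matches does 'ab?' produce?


Pattern 'ab?' matches 'a' optionally followed by 'b'.
String: 'cacabaabccb'
Scanning left to right for 'a' then checking next char:
  Match 1: 'a' (a not followed by b)
  Match 2: 'ab' (a followed by b)
  Match 3: 'a' (a not followed by b)
  Match 4: 'ab' (a followed by b)
Total matches: 4

4


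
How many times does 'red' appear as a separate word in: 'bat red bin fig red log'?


Scanning each word for exact match 'red':
  Word 1: 'bat' -> no
  Word 2: 'red' -> MATCH
  Word 3: 'bin' -> no
  Word 4: 'fig' -> no
  Word 5: 'red' -> MATCH
  Word 6: 'log' -> no
Total matches: 2

2


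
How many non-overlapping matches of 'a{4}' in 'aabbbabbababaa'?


Pattern 'a{4}' matches exactly 4 consecutive a's (greedy, non-overlapping).
String: 'aabbbabbababaa'
Scanning for runs of a's:
  Run at pos 0: 'aa' (length 2) -> 0 match(es)
  Run at pos 5: 'a' (length 1) -> 0 match(es)
  Run at pos 8: 'a' (length 1) -> 0 match(es)
  Run at pos 10: 'a' (length 1) -> 0 match(es)
  Run at pos 12: 'aa' (length 2) -> 0 match(es)
Matches found: []
Total: 0

0


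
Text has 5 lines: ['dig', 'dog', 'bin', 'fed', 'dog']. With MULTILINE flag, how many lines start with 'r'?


With MULTILINE flag, ^ matches the start of each line.
Lines: ['dig', 'dog', 'bin', 'fed', 'dog']
Checking which lines start with 'r':
  Line 1: 'dig' -> no
  Line 2: 'dog' -> no
  Line 3: 'bin' -> no
  Line 4: 'fed' -> no
  Line 5: 'dog' -> no
Matching lines: []
Count: 0

0


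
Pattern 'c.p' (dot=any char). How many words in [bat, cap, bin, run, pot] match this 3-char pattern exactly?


Pattern 'c.p' means: starts with 'c', any single char, ends with 'p'.
Checking each word (must be exactly 3 chars):
  'bat' (len=3): no
  'cap' (len=3): MATCH
  'bin' (len=3): no
  'run' (len=3): no
  'pot' (len=3): no
Matching words: ['cap']
Total: 1

1


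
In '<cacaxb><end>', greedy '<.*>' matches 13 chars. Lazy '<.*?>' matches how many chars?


Greedy '<.*>' tries to match as MUCH as possible.
Lazy '<.*?>' tries to match as LITTLE as possible.

String: '<cacaxb><end>'
Greedy '<.*>' starts at first '<' and extends to the LAST '>': '<cacaxb><end>' (13 chars)
Lazy '<.*?>' starts at first '<' and stops at the FIRST '>': '<cacaxb>' (8 chars)

8


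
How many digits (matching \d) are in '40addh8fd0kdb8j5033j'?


\d matches any digit 0-9.
Scanning '40addh8fd0kdb8j5033j':
  pos 0: '4' -> DIGIT
  pos 1: '0' -> DIGIT
  pos 6: '8' -> DIGIT
  pos 9: '0' -> DIGIT
  pos 13: '8' -> DIGIT
  pos 15: '5' -> DIGIT
  pos 16: '0' -> DIGIT
  pos 17: '3' -> DIGIT
  pos 18: '3' -> DIGIT
Digits found: ['4', '0', '8', '0', '8', '5', '0', '3', '3']
Total: 9

9


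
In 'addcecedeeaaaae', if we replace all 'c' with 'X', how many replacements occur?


re.sub('c', 'X', text) replaces every occurrence of 'c' with 'X'.
Text: 'addcecedeeaaaae'
Scanning for 'c':
  pos 3: 'c' -> replacement #1
  pos 5: 'c' -> replacement #2
Total replacements: 2

2


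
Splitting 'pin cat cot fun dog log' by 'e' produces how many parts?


Splitting by 'e' breaks the string at each occurrence of the separator.
Text: 'pin cat cot fun dog log'
Parts after split:
  Part 1: 'pin cat cot fun dog log'
Total parts: 1

1


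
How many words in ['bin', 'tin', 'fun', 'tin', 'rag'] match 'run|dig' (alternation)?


Alternation 'run|dig' matches either 'run' or 'dig'.
Checking each word:
  'bin' -> no
  'tin' -> no
  'fun' -> no
  'tin' -> no
  'rag' -> no
Matches: []
Count: 0

0


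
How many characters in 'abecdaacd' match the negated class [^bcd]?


Negated class [^bcd] matches any char NOT in {b, c, d}
Scanning 'abecdaacd':
  pos 0: 'a' -> MATCH
  pos 1: 'b' -> no (excluded)
  pos 2: 'e' -> MATCH
  pos 3: 'c' -> no (excluded)
  pos 4: 'd' -> no (excluded)
  pos 5: 'a' -> MATCH
  pos 6: 'a' -> MATCH
  pos 7: 'c' -> no (excluded)
  pos 8: 'd' -> no (excluded)
Total matches: 4

4


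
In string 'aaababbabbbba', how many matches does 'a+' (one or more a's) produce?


Pattern 'a+' matches one or more consecutive a's.
String: 'aaababbabbbba'
Scanning for runs of a:
  Match 1: 'aaa' (length 3)
  Match 2: 'a' (length 1)
  Match 3: 'a' (length 1)
  Match 4: 'a' (length 1)
Total matches: 4

4


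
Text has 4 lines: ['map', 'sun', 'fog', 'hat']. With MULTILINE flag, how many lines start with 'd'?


With MULTILINE flag, ^ matches the start of each line.
Lines: ['map', 'sun', 'fog', 'hat']
Checking which lines start with 'd':
  Line 1: 'map' -> no
  Line 2: 'sun' -> no
  Line 3: 'fog' -> no
  Line 4: 'hat' -> no
Matching lines: []
Count: 0

0


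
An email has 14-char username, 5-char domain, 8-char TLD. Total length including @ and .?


An email address has format: username@domain.tld
Username length: 14
'@' character: 1
Domain length: 5
'.' character: 1
TLD length: 8
Total = 14 + 1 + 5 + 1 + 8 = 29

29


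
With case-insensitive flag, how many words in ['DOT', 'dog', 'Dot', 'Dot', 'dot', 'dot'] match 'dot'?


Case-insensitive matching: compare each word's lowercase form to 'dot'.
  'DOT' -> lower='dot' -> MATCH
  'dog' -> lower='dog' -> no
  'Dot' -> lower='dot' -> MATCH
  'Dot' -> lower='dot' -> MATCH
  'dot' -> lower='dot' -> MATCH
  'dot' -> lower='dot' -> MATCH
Matches: ['DOT', 'Dot', 'Dot', 'dot', 'dot']
Count: 5

5


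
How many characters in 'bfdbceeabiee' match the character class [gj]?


Character class [gj] matches any of: {g, j}
Scanning string 'bfdbceeabiee' character by character:
  pos 0: 'b' -> no
  pos 1: 'f' -> no
  pos 2: 'd' -> no
  pos 3: 'b' -> no
  pos 4: 'c' -> no
  pos 5: 'e' -> no
  pos 6: 'e' -> no
  pos 7: 'a' -> no
  pos 8: 'b' -> no
  pos 9: 'i' -> no
  pos 10: 'e' -> no
  pos 11: 'e' -> no
Total matches: 0

0


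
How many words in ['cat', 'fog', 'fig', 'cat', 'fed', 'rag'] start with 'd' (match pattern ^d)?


Pattern ^d anchors to start of word. Check which words begin with 'd':
  'cat' -> no
  'fog' -> no
  'fig' -> no
  'cat' -> no
  'fed' -> no
  'rag' -> no
Matching words: []
Count: 0

0


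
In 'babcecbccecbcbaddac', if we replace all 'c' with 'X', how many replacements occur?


re.sub('c', 'X', text) replaces every occurrence of 'c' with 'X'.
Text: 'babcecbccecbcbaddac'
Scanning for 'c':
  pos 3: 'c' -> replacement #1
  pos 5: 'c' -> replacement #2
  pos 7: 'c' -> replacement #3
  pos 8: 'c' -> replacement #4
  pos 10: 'c' -> replacement #5
  pos 12: 'c' -> replacement #6
  pos 18: 'c' -> replacement #7
Total replacements: 7

7


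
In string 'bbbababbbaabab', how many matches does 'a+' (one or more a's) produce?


Pattern 'a+' matches one or more consecutive a's.
String: 'bbbababbbaabab'
Scanning for runs of a:
  Match 1: 'a' (length 1)
  Match 2: 'a' (length 1)
  Match 3: 'aa' (length 2)
  Match 4: 'a' (length 1)
Total matches: 4

4


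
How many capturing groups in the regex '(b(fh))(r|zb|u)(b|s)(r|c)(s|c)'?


To count capturing groups, count each '(' that starts a group.
Pattern: '(b(fh))(r|zb|u)(b|s)(r|c)(s|c)'
Walking through the pattern:
  Position 0: '(' -> group #1
  Position 2: '(' -> group #2
  Position 7: '(' -> group #3
  Position 15: '(' -> group #4
  Position 20: '(' -> group #5
  Position 25: '(' -> group #6
Total capturing groups: 6

6


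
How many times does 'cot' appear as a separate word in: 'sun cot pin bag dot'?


Scanning each word for exact match 'cot':
  Word 1: 'sun' -> no
  Word 2: 'cot' -> MATCH
  Word 3: 'pin' -> no
  Word 4: 'bag' -> no
  Word 5: 'dot' -> no
Total matches: 1

1


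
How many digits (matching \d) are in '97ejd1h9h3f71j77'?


\d matches any digit 0-9.
Scanning '97ejd1h9h3f71j77':
  pos 0: '9' -> DIGIT
  pos 1: '7' -> DIGIT
  pos 5: '1' -> DIGIT
  pos 7: '9' -> DIGIT
  pos 9: '3' -> DIGIT
  pos 11: '7' -> DIGIT
  pos 12: '1' -> DIGIT
  pos 14: '7' -> DIGIT
  pos 15: '7' -> DIGIT
Digits found: ['9', '7', '1', '9', '3', '7', '1', '7', '7']
Total: 9

9


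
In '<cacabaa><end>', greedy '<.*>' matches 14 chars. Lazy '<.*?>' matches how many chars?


Greedy '<.*>' tries to match as MUCH as possible.
Lazy '<.*?>' tries to match as LITTLE as possible.

String: '<cacabaa><end>'
Greedy '<.*>' starts at first '<' and extends to the LAST '>': '<cacabaa><end>' (14 chars)
Lazy '<.*?>' starts at first '<' and stops at the FIRST '>': '<cacabaa>' (9 chars)

9


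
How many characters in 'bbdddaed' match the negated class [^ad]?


Negated class [^ad] matches any char NOT in {a, d}
Scanning 'bbdddaed':
  pos 0: 'b' -> MATCH
  pos 1: 'b' -> MATCH
  pos 2: 'd' -> no (excluded)
  pos 3: 'd' -> no (excluded)
  pos 4: 'd' -> no (excluded)
  pos 5: 'a' -> no (excluded)
  pos 6: 'e' -> MATCH
  pos 7: 'd' -> no (excluded)
Total matches: 3

3


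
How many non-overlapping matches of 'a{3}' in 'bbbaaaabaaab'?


Pattern 'a{3}' matches exactly 3 consecutive a's (greedy, non-overlapping).
String: 'bbbaaaabaaab'
Scanning for runs of a's:
  Run at pos 3: 'aaaa' (length 4) -> 1 match(es)
  Run at pos 8: 'aaa' (length 3) -> 1 match(es)
Matches found: ['aaa', 'aaa']
Total: 2

2


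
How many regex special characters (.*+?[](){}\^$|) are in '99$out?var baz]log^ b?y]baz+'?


Regex special characters are: . * + ? [ ] ( ) { } \ ^ $ |
Scanning '99$out?var baz]log^ b?y]baz+':
  pos 2: '$' -> SPECIAL
  pos 6: '?' -> SPECIAL
  pos 14: ']' -> SPECIAL
  pos 18: '^' -> SPECIAL
  pos 21: '?' -> SPECIAL
  pos 23: ']' -> SPECIAL
  pos 27: '+' -> SPECIAL
Special chars found: ['$', '?', ']', '^', '?', ']', '+']
Total: 7

7


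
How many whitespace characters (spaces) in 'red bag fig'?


\s matches whitespace characters (spaces, tabs, etc.).
Text: 'red bag fig'
This text has 3 words separated by spaces.
Number of spaces = number of words - 1 = 3 - 1 = 2

2


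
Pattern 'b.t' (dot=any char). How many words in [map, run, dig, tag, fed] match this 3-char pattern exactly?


Pattern 'b.t' means: starts with 'b', any single char, ends with 't'.
Checking each word (must be exactly 3 chars):
  'map' (len=3): no
  'run' (len=3): no
  'dig' (len=3): no
  'tag' (len=3): no
  'fed' (len=3): no
Matching words: []
Total: 0

0


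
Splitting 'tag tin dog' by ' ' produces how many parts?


Splitting by ' ' breaks the string at each occurrence of the separator.
Text: 'tag tin dog'
Parts after split:
  Part 1: 'tag'
  Part 2: 'tin'
  Part 3: 'dog'
Total parts: 3

3


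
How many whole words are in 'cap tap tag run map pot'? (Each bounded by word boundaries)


Word boundaries (\b) mark the start/end of each word.
Text: 'cap tap tag run map pot'
Splitting by whitespace:
  Word 1: 'cap'
  Word 2: 'tap'
  Word 3: 'tag'
  Word 4: 'run'
  Word 5: 'map'
  Word 6: 'pot'
Total whole words: 6

6


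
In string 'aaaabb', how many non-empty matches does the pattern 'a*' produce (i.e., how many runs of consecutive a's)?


Pattern 'a*' matches zero or more a's. We want non-empty runs of consecutive a's.
String: 'aaaabb'
Walking through the string to find runs of a's:
  Run 1: positions 0-3 -> 'aaaa'
Non-empty runs found: ['aaaa']
Count: 1

1


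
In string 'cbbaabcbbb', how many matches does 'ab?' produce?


Pattern 'ab?' matches 'a' optionally followed by 'b'.
String: 'cbbaabcbbb'
Scanning left to right for 'a' then checking next char:
  Match 1: 'a' (a not followed by b)
  Match 2: 'ab' (a followed by b)
Total matches: 2

2


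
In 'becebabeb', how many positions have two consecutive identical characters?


Looking for consecutive identical characters in 'becebabeb':
  pos 0-1: 'b' vs 'e' -> different
  pos 1-2: 'e' vs 'c' -> different
  pos 2-3: 'c' vs 'e' -> different
  pos 3-4: 'e' vs 'b' -> different
  pos 4-5: 'b' vs 'a' -> different
  pos 5-6: 'a' vs 'b' -> different
  pos 6-7: 'b' vs 'e' -> different
  pos 7-8: 'e' vs 'b' -> different
Consecutive identical pairs: []
Count: 0

0


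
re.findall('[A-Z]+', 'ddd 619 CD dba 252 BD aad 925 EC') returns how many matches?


Pattern '[A-Z]+' finds one or more uppercase letters.
Text: 'ddd 619 CD dba 252 BD aad 925 EC'
Scanning for matches:
  Match 1: 'CD'
  Match 2: 'BD'
  Match 3: 'EC'
Total matches: 3

3


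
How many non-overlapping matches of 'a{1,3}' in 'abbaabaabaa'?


Pattern 'a{1,3}' matches between 1 and 3 consecutive a's (greedy).
String: 'abbaabaabaa'
Finding runs of a's and applying greedy matching:
  Run at pos 0: 'a' (length 1)
  Run at pos 3: 'aa' (length 2)
  Run at pos 6: 'aa' (length 2)
  Run at pos 9: 'aa' (length 2)
Matches: ['a', 'aa', 'aa', 'aa']
Count: 4

4


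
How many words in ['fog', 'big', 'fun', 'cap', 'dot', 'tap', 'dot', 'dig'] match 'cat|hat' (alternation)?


Alternation 'cat|hat' matches either 'cat' or 'hat'.
Checking each word:
  'fog' -> no
  'big' -> no
  'fun' -> no
  'cap' -> no
  'dot' -> no
  'tap' -> no
  'dot' -> no
  'dig' -> no
Matches: []
Count: 0

0


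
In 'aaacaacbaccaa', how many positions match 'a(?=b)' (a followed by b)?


Lookahead 'a(?=b)' matches 'a' only when followed by 'b'.
String: 'aaacaacbaccaa'
Checking each position where char is 'a':
  pos 0: 'a' -> no (next='a')
  pos 1: 'a' -> no (next='a')
  pos 2: 'a' -> no (next='c')
  pos 4: 'a' -> no (next='a')
  pos 5: 'a' -> no (next='c')
  pos 8: 'a' -> no (next='c')
  pos 11: 'a' -> no (next='a')
Matching positions: []
Count: 0

0


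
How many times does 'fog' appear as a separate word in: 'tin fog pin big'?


Scanning each word for exact match 'fog':
  Word 1: 'tin' -> no
  Word 2: 'fog' -> MATCH
  Word 3: 'pin' -> no
  Word 4: 'big' -> no
Total matches: 1

1


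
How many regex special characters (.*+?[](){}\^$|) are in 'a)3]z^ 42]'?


Regex special characters are: . * + ? [ ] ( ) { } \ ^ $ |
Scanning 'a)3]z^ 42]':
  pos 1: ')' -> SPECIAL
  pos 3: ']' -> SPECIAL
  pos 5: '^' -> SPECIAL
  pos 9: ']' -> SPECIAL
Special chars found: [')', ']', '^', ']']
Total: 4

4


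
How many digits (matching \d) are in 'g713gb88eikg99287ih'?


\d matches any digit 0-9.
Scanning 'g713gb88eikg99287ih':
  pos 1: '7' -> DIGIT
  pos 2: '1' -> DIGIT
  pos 3: '3' -> DIGIT
  pos 6: '8' -> DIGIT
  pos 7: '8' -> DIGIT
  pos 12: '9' -> DIGIT
  pos 13: '9' -> DIGIT
  pos 14: '2' -> DIGIT
  pos 15: '8' -> DIGIT
  pos 16: '7' -> DIGIT
Digits found: ['7', '1', '3', '8', '8', '9', '9', '2', '8', '7']
Total: 10

10


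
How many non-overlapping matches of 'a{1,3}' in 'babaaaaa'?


Pattern 'a{1,3}' matches between 1 and 3 consecutive a's (greedy).
String: 'babaaaaa'
Finding runs of a's and applying greedy matching:
  Run at pos 1: 'a' (length 1)
  Run at pos 3: 'aaaaa' (length 5)
Matches: ['a', 'aaa', 'aa']
Count: 3

3


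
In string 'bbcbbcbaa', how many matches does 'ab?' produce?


Pattern 'ab?' matches 'a' optionally followed by 'b'.
String: 'bbcbbcbaa'
Scanning left to right for 'a' then checking next char:
  Match 1: 'a' (a not followed by b)
  Match 2: 'a' (a not followed by b)
Total matches: 2

2


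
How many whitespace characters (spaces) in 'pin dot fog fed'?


\s matches whitespace characters (spaces, tabs, etc.).
Text: 'pin dot fog fed'
This text has 4 words separated by spaces.
Number of spaces = number of words - 1 = 4 - 1 = 3

3


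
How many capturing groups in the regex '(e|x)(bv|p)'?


To count capturing groups, count each '(' that starts a group.
Pattern: '(e|x)(bv|p)'
Walking through the pattern:
  Position 0: '(' -> group #1
  Position 5: '(' -> group #2
Total capturing groups: 2

2


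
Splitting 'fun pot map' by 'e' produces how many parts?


Splitting by 'e' breaks the string at each occurrence of the separator.
Text: 'fun pot map'
Parts after split:
  Part 1: 'fun pot map'
Total parts: 1

1


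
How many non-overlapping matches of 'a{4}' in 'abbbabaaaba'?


Pattern 'a{4}' matches exactly 4 consecutive a's (greedy, non-overlapping).
String: 'abbbabaaaba'
Scanning for runs of a's:
  Run at pos 0: 'a' (length 1) -> 0 match(es)
  Run at pos 4: 'a' (length 1) -> 0 match(es)
  Run at pos 6: 'aaa' (length 3) -> 0 match(es)
  Run at pos 10: 'a' (length 1) -> 0 match(es)
Matches found: []
Total: 0

0


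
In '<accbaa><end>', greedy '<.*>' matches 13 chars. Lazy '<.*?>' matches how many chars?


Greedy '<.*>' tries to match as MUCH as possible.
Lazy '<.*?>' tries to match as LITTLE as possible.

String: '<accbaa><end>'
Greedy '<.*>' starts at first '<' and extends to the LAST '>': '<accbaa><end>' (13 chars)
Lazy '<.*?>' starts at first '<' and stops at the FIRST '>': '<accbaa>' (8 chars)

8


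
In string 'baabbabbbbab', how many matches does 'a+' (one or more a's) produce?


Pattern 'a+' matches one or more consecutive a's.
String: 'baabbabbbbab'
Scanning for runs of a:
  Match 1: 'aa' (length 2)
  Match 2: 'a' (length 1)
  Match 3: 'a' (length 1)
Total matches: 3

3


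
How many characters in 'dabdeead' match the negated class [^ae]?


Negated class [^ae] matches any char NOT in {a, e}
Scanning 'dabdeead':
  pos 0: 'd' -> MATCH
  pos 1: 'a' -> no (excluded)
  pos 2: 'b' -> MATCH
  pos 3: 'd' -> MATCH
  pos 4: 'e' -> no (excluded)
  pos 5: 'e' -> no (excluded)
  pos 6: 'a' -> no (excluded)
  pos 7: 'd' -> MATCH
Total matches: 4

4


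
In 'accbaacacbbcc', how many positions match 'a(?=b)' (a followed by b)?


Lookahead 'a(?=b)' matches 'a' only when followed by 'b'.
String: 'accbaacacbbcc'
Checking each position where char is 'a':
  pos 0: 'a' -> no (next='c')
  pos 4: 'a' -> no (next='a')
  pos 5: 'a' -> no (next='c')
  pos 7: 'a' -> no (next='c')
Matching positions: []
Count: 0

0


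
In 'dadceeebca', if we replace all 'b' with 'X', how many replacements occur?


re.sub('b', 'X', text) replaces every occurrence of 'b' with 'X'.
Text: 'dadceeebca'
Scanning for 'b':
  pos 7: 'b' -> replacement #1
Total replacements: 1

1


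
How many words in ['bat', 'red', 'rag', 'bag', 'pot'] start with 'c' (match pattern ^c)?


Pattern ^c anchors to start of word. Check which words begin with 'c':
  'bat' -> no
  'red' -> no
  'rag' -> no
  'bag' -> no
  'pot' -> no
Matching words: []
Count: 0

0


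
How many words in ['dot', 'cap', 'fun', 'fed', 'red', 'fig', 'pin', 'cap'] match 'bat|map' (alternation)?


Alternation 'bat|map' matches either 'bat' or 'map'.
Checking each word:
  'dot' -> no
  'cap' -> no
  'fun' -> no
  'fed' -> no
  'red' -> no
  'fig' -> no
  'pin' -> no
  'cap' -> no
Matches: []
Count: 0

0


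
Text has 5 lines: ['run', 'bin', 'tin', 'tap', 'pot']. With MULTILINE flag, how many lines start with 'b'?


With MULTILINE flag, ^ matches the start of each line.
Lines: ['run', 'bin', 'tin', 'tap', 'pot']
Checking which lines start with 'b':
  Line 1: 'run' -> no
  Line 2: 'bin' -> MATCH
  Line 3: 'tin' -> no
  Line 4: 'tap' -> no
  Line 5: 'pot' -> no
Matching lines: ['bin']
Count: 1

1


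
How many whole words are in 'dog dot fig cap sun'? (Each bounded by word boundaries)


Word boundaries (\b) mark the start/end of each word.
Text: 'dog dot fig cap sun'
Splitting by whitespace:
  Word 1: 'dog'
  Word 2: 'dot'
  Word 3: 'fig'
  Word 4: 'cap'
  Word 5: 'sun'
Total whole words: 5

5


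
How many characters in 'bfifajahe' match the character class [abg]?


Character class [abg] matches any of: {a, b, g}
Scanning string 'bfifajahe' character by character:
  pos 0: 'b' -> MATCH
  pos 1: 'f' -> no
  pos 2: 'i' -> no
  pos 3: 'f' -> no
  pos 4: 'a' -> MATCH
  pos 5: 'j' -> no
  pos 6: 'a' -> MATCH
  pos 7: 'h' -> no
  pos 8: 'e' -> no
Total matches: 3

3


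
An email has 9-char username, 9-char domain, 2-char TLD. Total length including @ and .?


An email address has format: username@domain.tld
Username length: 9
'@' character: 1
Domain length: 9
'.' character: 1
TLD length: 2
Total = 9 + 1 + 9 + 1 + 2 = 22

22


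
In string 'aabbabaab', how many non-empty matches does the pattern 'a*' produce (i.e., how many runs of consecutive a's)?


Pattern 'a*' matches zero or more a's. We want non-empty runs of consecutive a's.
String: 'aabbabaab'
Walking through the string to find runs of a's:
  Run 1: positions 0-1 -> 'aa'
  Run 2: positions 4-4 -> 'a'
  Run 3: positions 6-7 -> 'aa'
Non-empty runs found: ['aa', 'a', 'aa']
Count: 3

3


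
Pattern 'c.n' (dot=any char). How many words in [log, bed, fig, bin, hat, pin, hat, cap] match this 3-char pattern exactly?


Pattern 'c.n' means: starts with 'c', any single char, ends with 'n'.
Checking each word (must be exactly 3 chars):
  'log' (len=3): no
  'bed' (len=3): no
  'fig' (len=3): no
  'bin' (len=3): no
  'hat' (len=3): no
  'pin' (len=3): no
  'hat' (len=3): no
  'cap' (len=3): no
Matching words: []
Total: 0

0


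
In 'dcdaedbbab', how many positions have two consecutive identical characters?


Looking for consecutive identical characters in 'dcdaedbbab':
  pos 0-1: 'd' vs 'c' -> different
  pos 1-2: 'c' vs 'd' -> different
  pos 2-3: 'd' vs 'a' -> different
  pos 3-4: 'a' vs 'e' -> different
  pos 4-5: 'e' vs 'd' -> different
  pos 5-6: 'd' vs 'b' -> different
  pos 6-7: 'b' vs 'b' -> MATCH ('bb')
  pos 7-8: 'b' vs 'a' -> different
  pos 8-9: 'a' vs 'b' -> different
Consecutive identical pairs: ['bb']
Count: 1

1


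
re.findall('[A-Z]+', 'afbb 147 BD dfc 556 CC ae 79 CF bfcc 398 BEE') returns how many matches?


Pattern '[A-Z]+' finds one or more uppercase letters.
Text: 'afbb 147 BD dfc 556 CC ae 79 CF bfcc 398 BEE'
Scanning for matches:
  Match 1: 'BD'
  Match 2: 'CC'
  Match 3: 'CF'
  Match 4: 'BEE'
Total matches: 4

4


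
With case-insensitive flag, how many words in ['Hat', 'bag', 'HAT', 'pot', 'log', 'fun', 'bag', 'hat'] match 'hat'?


Case-insensitive matching: compare each word's lowercase form to 'hat'.
  'Hat' -> lower='hat' -> MATCH
  'bag' -> lower='bag' -> no
  'HAT' -> lower='hat' -> MATCH
  'pot' -> lower='pot' -> no
  'log' -> lower='log' -> no
  'fun' -> lower='fun' -> no
  'bag' -> lower='bag' -> no
  'hat' -> lower='hat' -> MATCH
Matches: ['Hat', 'HAT', 'hat']
Count: 3

3


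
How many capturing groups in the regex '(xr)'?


To count capturing groups, count each '(' that starts a group.
Pattern: '(xr)'
Walking through the pattern:
  Position 0: '(' -> group #1
Total capturing groups: 1

1


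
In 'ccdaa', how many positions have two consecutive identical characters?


Looking for consecutive identical characters in 'ccdaa':
  pos 0-1: 'c' vs 'c' -> MATCH ('cc')
  pos 1-2: 'c' vs 'd' -> different
  pos 2-3: 'd' vs 'a' -> different
  pos 3-4: 'a' vs 'a' -> MATCH ('aa')
Consecutive identical pairs: ['cc', 'aa']
Count: 2

2


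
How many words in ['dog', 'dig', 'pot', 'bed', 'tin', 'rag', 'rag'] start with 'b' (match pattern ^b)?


Pattern ^b anchors to start of word. Check which words begin with 'b':
  'dog' -> no
  'dig' -> no
  'pot' -> no
  'bed' -> MATCH (starts with 'b')
  'tin' -> no
  'rag' -> no
  'rag' -> no
Matching words: ['bed']
Count: 1

1


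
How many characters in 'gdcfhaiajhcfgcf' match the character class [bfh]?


Character class [bfh] matches any of: {b, f, h}
Scanning string 'gdcfhaiajhcfgcf' character by character:
  pos 0: 'g' -> no
  pos 1: 'd' -> no
  pos 2: 'c' -> no
  pos 3: 'f' -> MATCH
  pos 4: 'h' -> MATCH
  pos 5: 'a' -> no
  pos 6: 'i' -> no
  pos 7: 'a' -> no
  pos 8: 'j' -> no
  pos 9: 'h' -> MATCH
  pos 10: 'c' -> no
  pos 11: 'f' -> MATCH
  pos 12: 'g' -> no
  pos 13: 'c' -> no
  pos 14: 'f' -> MATCH
Total matches: 5

5


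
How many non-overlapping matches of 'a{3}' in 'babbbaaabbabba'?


Pattern 'a{3}' matches exactly 3 consecutive a's (greedy, non-overlapping).
String: 'babbbaaabbabba'
Scanning for runs of a's:
  Run at pos 1: 'a' (length 1) -> 0 match(es)
  Run at pos 5: 'aaa' (length 3) -> 1 match(es)
  Run at pos 10: 'a' (length 1) -> 0 match(es)
  Run at pos 13: 'a' (length 1) -> 0 match(es)
Matches found: ['aaa']
Total: 1

1


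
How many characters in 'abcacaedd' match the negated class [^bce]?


Negated class [^bce] matches any char NOT in {b, c, e}
Scanning 'abcacaedd':
  pos 0: 'a' -> MATCH
  pos 1: 'b' -> no (excluded)
  pos 2: 'c' -> no (excluded)
  pos 3: 'a' -> MATCH
  pos 4: 'c' -> no (excluded)
  pos 5: 'a' -> MATCH
  pos 6: 'e' -> no (excluded)
  pos 7: 'd' -> MATCH
  pos 8: 'd' -> MATCH
Total matches: 5

5


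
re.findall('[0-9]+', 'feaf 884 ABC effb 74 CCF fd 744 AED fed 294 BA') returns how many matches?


Pattern '[0-9]+' finds one or more digits.
Text: 'feaf 884 ABC effb 74 CCF fd 744 AED fed 294 BA'
Scanning for matches:
  Match 1: '884'
  Match 2: '74'
  Match 3: '744'
  Match 4: '294'
Total matches: 4

4


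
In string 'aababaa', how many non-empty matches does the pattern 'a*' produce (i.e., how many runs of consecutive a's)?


Pattern 'a*' matches zero or more a's. We want non-empty runs of consecutive a's.
String: 'aababaa'
Walking through the string to find runs of a's:
  Run 1: positions 0-1 -> 'aa'
  Run 2: positions 3-3 -> 'a'
  Run 3: positions 5-6 -> 'aa'
Non-empty runs found: ['aa', 'a', 'aa']
Count: 3

3


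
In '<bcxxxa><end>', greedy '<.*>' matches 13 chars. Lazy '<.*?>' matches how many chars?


Greedy '<.*>' tries to match as MUCH as possible.
Lazy '<.*?>' tries to match as LITTLE as possible.

String: '<bcxxxa><end>'
Greedy '<.*>' starts at first '<' and extends to the LAST '>': '<bcxxxa><end>' (13 chars)
Lazy '<.*?>' starts at first '<' and stops at the FIRST '>': '<bcxxxa>' (8 chars)

8


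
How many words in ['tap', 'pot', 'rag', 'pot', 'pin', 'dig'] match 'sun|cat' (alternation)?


Alternation 'sun|cat' matches either 'sun' or 'cat'.
Checking each word:
  'tap' -> no
  'pot' -> no
  'rag' -> no
  'pot' -> no
  'pin' -> no
  'dig' -> no
Matches: []
Count: 0

0


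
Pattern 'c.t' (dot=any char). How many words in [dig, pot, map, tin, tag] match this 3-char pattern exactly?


Pattern 'c.t' means: starts with 'c', any single char, ends with 't'.
Checking each word (must be exactly 3 chars):
  'dig' (len=3): no
  'pot' (len=3): no
  'map' (len=3): no
  'tin' (len=3): no
  'tag' (len=3): no
Matching words: []
Total: 0

0


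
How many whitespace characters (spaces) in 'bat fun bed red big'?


\s matches whitespace characters (spaces, tabs, etc.).
Text: 'bat fun bed red big'
This text has 5 words separated by spaces.
Number of spaces = number of words - 1 = 5 - 1 = 4

4


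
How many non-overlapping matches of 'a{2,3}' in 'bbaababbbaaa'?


Pattern 'a{2,3}' matches between 2 and 3 consecutive a's (greedy).
String: 'bbaababbbaaa'
Finding runs of a's and applying greedy matching:
  Run at pos 2: 'aa' (length 2)
  Run at pos 5: 'a' (length 1)
  Run at pos 9: 'aaa' (length 3)
Matches: ['aa', 'aaa']
Count: 2

2


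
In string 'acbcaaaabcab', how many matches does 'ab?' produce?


Pattern 'ab?' matches 'a' optionally followed by 'b'.
String: 'acbcaaaabcab'
Scanning left to right for 'a' then checking next char:
  Match 1: 'a' (a not followed by b)
  Match 2: 'a' (a not followed by b)
  Match 3: 'a' (a not followed by b)
  Match 4: 'a' (a not followed by b)
  Match 5: 'ab' (a followed by b)
  Match 6: 'ab' (a followed by b)
Total matches: 6

6


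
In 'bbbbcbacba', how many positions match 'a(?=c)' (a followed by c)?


Lookahead 'a(?=c)' matches 'a' only when followed by 'c'.
String: 'bbbbcbacba'
Checking each position where char is 'a':
  pos 6: 'a' -> MATCH (next='c')
Matching positions: [6]
Count: 1

1


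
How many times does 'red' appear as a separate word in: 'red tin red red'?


Scanning each word for exact match 'red':
  Word 1: 'red' -> MATCH
  Word 2: 'tin' -> no
  Word 3: 'red' -> MATCH
  Word 4: 'red' -> MATCH
Total matches: 3

3


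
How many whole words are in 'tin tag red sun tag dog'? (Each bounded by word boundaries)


Word boundaries (\b) mark the start/end of each word.
Text: 'tin tag red sun tag dog'
Splitting by whitespace:
  Word 1: 'tin'
  Word 2: 'tag'
  Word 3: 'red'
  Word 4: 'sun'
  Word 5: 'tag'
  Word 6: 'dog'
Total whole words: 6

6


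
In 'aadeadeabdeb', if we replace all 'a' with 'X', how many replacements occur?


re.sub('a', 'X', text) replaces every occurrence of 'a' with 'X'.
Text: 'aadeadeabdeb'
Scanning for 'a':
  pos 0: 'a' -> replacement #1
  pos 1: 'a' -> replacement #2
  pos 4: 'a' -> replacement #3
  pos 7: 'a' -> replacement #4
Total replacements: 4

4


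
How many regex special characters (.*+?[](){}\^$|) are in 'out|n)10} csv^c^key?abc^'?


Regex special characters are: . * + ? [ ] ( ) { } \ ^ $ |
Scanning 'out|n)10} csv^c^key?abc^':
  pos 3: '|' -> SPECIAL
  pos 5: ')' -> SPECIAL
  pos 8: '}' -> SPECIAL
  pos 13: '^' -> SPECIAL
  pos 15: '^' -> SPECIAL
  pos 19: '?' -> SPECIAL
  pos 23: '^' -> SPECIAL
Special chars found: ['|', ')', '}', '^', '^', '?', '^']
Total: 7

7


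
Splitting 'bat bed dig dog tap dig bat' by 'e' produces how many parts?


Splitting by 'e' breaks the string at each occurrence of the separator.
Text: 'bat bed dig dog tap dig bat'
Parts after split:
  Part 1: 'bat b'
  Part 2: 'd dig dog tap dig bat'
Total parts: 2

2


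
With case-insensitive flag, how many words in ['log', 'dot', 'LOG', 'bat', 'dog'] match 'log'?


Case-insensitive matching: compare each word's lowercase form to 'log'.
  'log' -> lower='log' -> MATCH
  'dot' -> lower='dot' -> no
  'LOG' -> lower='log' -> MATCH
  'bat' -> lower='bat' -> no
  'dog' -> lower='dog' -> no
Matches: ['log', 'LOG']
Count: 2

2


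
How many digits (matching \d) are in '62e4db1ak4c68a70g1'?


\d matches any digit 0-9.
Scanning '62e4db1ak4c68a70g1':
  pos 0: '6' -> DIGIT
  pos 1: '2' -> DIGIT
  pos 3: '4' -> DIGIT
  pos 6: '1' -> DIGIT
  pos 9: '4' -> DIGIT
  pos 11: '6' -> DIGIT
  pos 12: '8' -> DIGIT
  pos 14: '7' -> DIGIT
  pos 15: '0' -> DIGIT
  pos 17: '1' -> DIGIT
Digits found: ['6', '2', '4', '1', '4', '6', '8', '7', '0', '1']
Total: 10

10


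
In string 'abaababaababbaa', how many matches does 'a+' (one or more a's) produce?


Pattern 'a+' matches one or more consecutive a's.
String: 'abaababaababbaa'
Scanning for runs of a:
  Match 1: 'a' (length 1)
  Match 2: 'aa' (length 2)
  Match 3: 'a' (length 1)
  Match 4: 'aa' (length 2)
  Match 5: 'a' (length 1)
  Match 6: 'aa' (length 2)
Total matches: 6

6


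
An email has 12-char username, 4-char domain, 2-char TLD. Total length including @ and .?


An email address has format: username@domain.tld
Username length: 12
'@' character: 1
Domain length: 4
'.' character: 1
TLD length: 2
Total = 12 + 1 + 4 + 1 + 2 = 20

20


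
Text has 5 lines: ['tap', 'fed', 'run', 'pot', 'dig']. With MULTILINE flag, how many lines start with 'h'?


With MULTILINE flag, ^ matches the start of each line.
Lines: ['tap', 'fed', 'run', 'pot', 'dig']
Checking which lines start with 'h':
  Line 1: 'tap' -> no
  Line 2: 'fed' -> no
  Line 3: 'run' -> no
  Line 4: 'pot' -> no
  Line 5: 'dig' -> no
Matching lines: []
Count: 0

0


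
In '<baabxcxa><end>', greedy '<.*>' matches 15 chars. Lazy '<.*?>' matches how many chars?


Greedy '<.*>' tries to match as MUCH as possible.
Lazy '<.*?>' tries to match as LITTLE as possible.

String: '<baabxcxa><end>'
Greedy '<.*>' starts at first '<' and extends to the LAST '>': '<baabxcxa><end>' (15 chars)
Lazy '<.*?>' starts at first '<' and stops at the FIRST '>': '<baabxcxa>' (10 chars)

10


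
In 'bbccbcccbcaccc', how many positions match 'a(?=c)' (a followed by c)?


Lookahead 'a(?=c)' matches 'a' only when followed by 'c'.
String: 'bbccbcccbcaccc'
Checking each position where char is 'a':
  pos 10: 'a' -> MATCH (next='c')
Matching positions: [10]
Count: 1

1


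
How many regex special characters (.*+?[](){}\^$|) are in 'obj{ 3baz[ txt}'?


Regex special characters are: . * + ? [ ] ( ) { } \ ^ $ |
Scanning 'obj{ 3baz[ txt}':
  pos 3: '{' -> SPECIAL
  pos 9: '[' -> SPECIAL
  pos 14: '}' -> SPECIAL
Special chars found: ['{', '[', '}']
Total: 3

3


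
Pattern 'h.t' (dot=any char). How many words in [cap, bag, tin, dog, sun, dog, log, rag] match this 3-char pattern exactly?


Pattern 'h.t' means: starts with 'h', any single char, ends with 't'.
Checking each word (must be exactly 3 chars):
  'cap' (len=3): no
  'bag' (len=3): no
  'tin' (len=3): no
  'dog' (len=3): no
  'sun' (len=3): no
  'dog' (len=3): no
  'log' (len=3): no
  'rag' (len=3): no
Matching words: []
Total: 0

0
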